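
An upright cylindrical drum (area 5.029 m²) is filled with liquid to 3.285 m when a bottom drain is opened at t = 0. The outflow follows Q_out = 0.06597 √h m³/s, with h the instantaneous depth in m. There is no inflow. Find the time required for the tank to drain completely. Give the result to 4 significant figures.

With no inflow, A dh/dt = −0.06597 √h.
Separate and integrate: 2(√h − √h₀) = −(0.06597/A) t.
Tank is empty when √h = 0: t_empty = 2A√h₀/0.06597.
t_empty = 2·5.029·√3.285/0.06597 = 10.0580·1.81246/0.06597 = 276.333 s.

276.3 s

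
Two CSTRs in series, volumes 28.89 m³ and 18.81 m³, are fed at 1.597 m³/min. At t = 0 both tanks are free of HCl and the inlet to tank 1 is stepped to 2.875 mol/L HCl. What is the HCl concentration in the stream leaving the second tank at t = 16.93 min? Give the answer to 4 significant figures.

0.9174 mol/L

Each tank obeys Vᵢ dCᵢ/dt = Q(Cᵢ₋₁ − Cᵢ), so τᵢ = Vᵢ/Q.
τ₁ = 28.89/1.597 = 18.0902 min; τ₂ = 18.81/1.597 = 11.7783 min.
Tank 1: C₁ = C_in(1 − e^(−t/τ₁)). Tank 2 (τ₁ ≠ τ₂): C₂ = C_in[1 − (τ₁ e^(−t/τ₁) − τ₂ e^(−t/τ₂))/(τ₁ − τ₂)].
At t = 16.93: e^(−t/τ₁) = 0.392245, e^(−t/τ₂) = 0.237548.
C₂ = 2.875·[1 − (18.0902·0.392245 − 11.7783·0.237548)/(6.31183)] = 2.875·0.319078 = 0.917350 mol/L.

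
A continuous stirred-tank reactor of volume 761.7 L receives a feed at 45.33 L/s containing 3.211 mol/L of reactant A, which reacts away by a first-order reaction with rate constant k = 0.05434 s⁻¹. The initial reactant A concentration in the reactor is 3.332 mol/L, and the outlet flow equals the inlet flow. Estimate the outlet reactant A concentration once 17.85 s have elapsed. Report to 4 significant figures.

Species balance: V dC/dt = Q C_in − Q C − k V C.
dC/dt = (Q/V) C_in − (Q/V + k) C; effective rate a = Q/V + k = 0.0595116 + 0.05434 = 0.113852 s⁻¹.
C_ss = Q C_in/(Q + kV) = 1.67843 mol/L; C(t) = C_ss + (C₀ − C_ss) e^(−a t).
C(17.85) = 1.67843 + (1.65357)·e^(−0.113852·17.85) = 1.67843 + (1.65357)·0.131040 = 1.89511 mol/L.

1.895 mol/L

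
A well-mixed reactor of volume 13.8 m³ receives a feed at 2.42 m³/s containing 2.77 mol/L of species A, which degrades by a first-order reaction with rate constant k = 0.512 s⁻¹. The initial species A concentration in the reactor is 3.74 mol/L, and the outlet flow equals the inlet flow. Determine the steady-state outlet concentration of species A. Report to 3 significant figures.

0.707 mol/L

V dC/dt = Q(C_in − C) − k V C.
At steady state: 0 = Q C_in − (Q + kV) C_ss, so C_ss = Q C_in/(Q + kV).
C_ss = 2.42·2.77/(2.42 + 0.512·13.8) = 6.7034/9.4856 = 0.70669 mol/L.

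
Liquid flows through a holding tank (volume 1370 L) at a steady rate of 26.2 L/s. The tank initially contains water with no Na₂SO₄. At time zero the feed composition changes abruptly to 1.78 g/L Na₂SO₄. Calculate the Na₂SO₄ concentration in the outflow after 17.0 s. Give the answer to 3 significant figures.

0.494 g/L

Species balance on the tank: V dC/dt = Q(C_in − C).
Time constant τ = V/Q = 1370/26.2 = 52.290 s.
Solution: C(t) = C_in + (C₀ − C_in) e^(−t/τ).
C(17.0) = 1.78 + (0 − 1.78)·e^(−17.0/52.290) = 1.78 + (-1.7800)·0.72245 = 0.49404 g/L.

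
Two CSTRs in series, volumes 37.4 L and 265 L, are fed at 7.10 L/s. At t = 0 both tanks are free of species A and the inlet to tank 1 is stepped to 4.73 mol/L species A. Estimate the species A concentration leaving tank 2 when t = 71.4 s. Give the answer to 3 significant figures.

Species balance on tank i: dCᵢ/dt = (Cᵢ₋₁ − Cᵢ)/τᵢ with τᵢ = Vᵢ/Q.
τ₁ = 37.4/7.10 = 5.2676 s; τ₂ = 265/7.10 = 37.324 s.
Tank 1: C₁ = C_in(1 − e^(−t/τ₁)). Tank 2 (τ₁ ≠ τ₂): C₂ = C_in[1 − (τ₁ e^(−t/τ₁) − τ₂ e^(−t/τ₂))/(τ₁ − τ₂)].
At t = 71.4: e^(−t/τ₁) = 1.2982e-06, e^(−t/τ₂) = 0.14764.
C₂ = 4.73·[1 − (5.2676·1.2982e-06 − 37.324·0.14764)/(-32.056)] = 4.73·0.82810 = 3.9169 mol/L.

3.92 mol/L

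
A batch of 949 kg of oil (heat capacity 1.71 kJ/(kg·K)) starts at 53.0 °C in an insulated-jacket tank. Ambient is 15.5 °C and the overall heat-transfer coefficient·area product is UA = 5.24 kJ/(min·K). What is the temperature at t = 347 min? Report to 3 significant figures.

27.7 °C

Lumped-capacitance energy balance: M c_p dT/dt = UA(T_amb − T).
dT/dt = (T_ss − T)/τ with T_ss = T_amb = 15.500 °C, τ = M c_p/UA = 949·1.71/5.24 = 309.69 min.
Solution: T(t) = T_ss + (T₀ − T_ss) e^(−t/τ).
T(347) = 15.500 + (37.500)·0.32613 = 27.730 °C.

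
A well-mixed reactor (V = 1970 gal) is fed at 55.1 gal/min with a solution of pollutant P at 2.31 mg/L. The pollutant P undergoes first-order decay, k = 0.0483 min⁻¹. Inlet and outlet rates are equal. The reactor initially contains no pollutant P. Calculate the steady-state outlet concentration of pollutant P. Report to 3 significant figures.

0.847 mg/L

Accumulation = in − out − consumed: V dC/dt = Q C_in − Q C − k V C.
At steady state: 0 = Q C_in − (Q + kV) C_ss, so C_ss = Q C_in/(Q + kV).
C_ss = 55.1·2.31/(55.1 + 0.0483·1970) = 127.28/150.25 = 0.84712 mg/L.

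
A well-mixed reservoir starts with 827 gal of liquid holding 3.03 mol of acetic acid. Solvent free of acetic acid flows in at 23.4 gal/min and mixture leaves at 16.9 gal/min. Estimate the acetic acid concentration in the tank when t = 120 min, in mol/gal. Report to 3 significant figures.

Total volume: dV/dt = Q_in − Q_out = 6.5000 gal/min, so V(t) = 827 + 6.5000 t and V(120) = 1607.0 gal.
No acetic acid enters, so dm/dt = −Q_out · (m/V).
Separate: dm/m = −Q_out dt/V(t) ⇒ ln(m/m₀) = −(Q_out/(Q_in−Q_out)) ln(V/V₀).
m = m₀ (V₀/V)^(Q_out/(Q_in−Q_out)) = 3.03 × (827/1607.0)^(2.6000) = 0.53866 mol.
C = m/V = 0.53866/1607.0 = 0.00033520 mol/gal.

0.000335 mol/gal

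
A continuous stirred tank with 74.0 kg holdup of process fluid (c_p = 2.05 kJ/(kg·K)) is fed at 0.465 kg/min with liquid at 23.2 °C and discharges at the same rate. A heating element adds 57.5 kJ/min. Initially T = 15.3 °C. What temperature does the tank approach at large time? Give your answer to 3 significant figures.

Energy balance: M c_p dT/dt = ṁ c_p (T_in − T) + 57.5.
At steady state dT/dt = 0 ⇒ T_ss = T_in + Q̇/(ṁ c_p) = 23.2 + 57.5/(0.465·2.05) = 83.520 °C.

83.5 °C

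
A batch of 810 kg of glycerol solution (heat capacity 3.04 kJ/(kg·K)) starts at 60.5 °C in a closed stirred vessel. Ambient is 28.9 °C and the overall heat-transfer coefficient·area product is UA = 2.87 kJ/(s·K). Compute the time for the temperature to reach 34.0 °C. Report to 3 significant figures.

M c_p dT/dt = −UA(T − T_amb).
τ = M c_p/UA = 857.98 s; T_ss = T_amb = 28.900 °C.
T(t) = T_ss + (T₀ − T_ss)e^(−t/τ); set T = 34.0:
t = −τ ln[(T − T_ss)/(T₀ − T_ss)] = −857.98 · ln(0.16139) = 1564.9 s.

1560 s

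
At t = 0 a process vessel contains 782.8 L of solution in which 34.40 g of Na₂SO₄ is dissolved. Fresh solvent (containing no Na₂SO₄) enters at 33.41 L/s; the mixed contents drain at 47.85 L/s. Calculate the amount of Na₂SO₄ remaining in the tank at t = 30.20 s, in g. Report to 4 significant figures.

Let m(t) be the amount of Na₂SO₄. Volume: V(t) = V₀ + (Q_in − Q_out) t = 782.8 − 14.4400 t; V(30.20) = 346.712 L.
No Na₂SO₄ enters, so dm/dt = −Q_out · (m/V).
dm/m = −Q_out dt/(V₀ − 14.4400 t); integrating gives ln(m/m₀) = −(Q_out/(Q_in−Q_out)) ln(V/V₀).
m = m₀ (V₀/V)^(Q_out/(Q_in−Q_out)) = 34.40 × (782.8/346.712)^(-3.31371) = 2.31504 g.

2.315 g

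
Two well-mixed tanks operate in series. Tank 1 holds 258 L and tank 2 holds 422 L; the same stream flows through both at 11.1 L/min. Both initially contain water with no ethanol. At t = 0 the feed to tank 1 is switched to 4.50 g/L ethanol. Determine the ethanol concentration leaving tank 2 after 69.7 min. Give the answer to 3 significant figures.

Each tank obeys Vᵢ dCᵢ/dt = Q(Cᵢ₋₁ − Cᵢ), so τᵢ = Vᵢ/Q.
τ₁ = 258/11.1 = 23.243 min; τ₂ = 422/11.1 = 38.018 min.
Tank 1: C₁ = C_in(1 − e^(−t/τ₁)). Tank 2 (τ₁ ≠ τ₂): C₂ = C_in[1 − (τ₁ e^(−t/τ₁) − τ₂ e^(−t/τ₂))/(τ₁ − τ₂)].
At t = 69.7: e^(−t/τ₁) = 0.049851, e^(−t/τ₂) = 0.15988.
C₂ = 4.50·[1 − (23.243·0.049851 − 38.018·0.15988)/(-14.775)] = 4.50·0.66703 = 3.0016 g/L.

3.00 g/L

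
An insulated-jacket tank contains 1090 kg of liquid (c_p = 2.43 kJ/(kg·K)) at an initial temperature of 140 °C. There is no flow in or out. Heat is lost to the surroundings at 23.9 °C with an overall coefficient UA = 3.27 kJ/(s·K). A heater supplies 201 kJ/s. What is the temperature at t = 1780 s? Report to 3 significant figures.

M c_p dT/dt = −UA(T − T_amb) + Q̇.
dT/dt = (T_ss − T)/τ with T_ss = T_amb + Q̇/UA = 23.9 + 201/3.27 = 85.368 °C, τ = M c_p/UA = 1090·2.43/3.27 = 810.00 s.
This is linear first-order; T(t) = T_ss + (T₀ − T_ss) e^(−t/τ).
T(1780) = 85.368 + (54.632)·0.11108 = 91.436 °C.

91.4 °C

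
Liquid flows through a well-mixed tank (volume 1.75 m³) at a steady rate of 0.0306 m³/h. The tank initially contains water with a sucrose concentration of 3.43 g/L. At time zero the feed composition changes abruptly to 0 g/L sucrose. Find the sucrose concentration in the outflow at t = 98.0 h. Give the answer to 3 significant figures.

Species balance on the tank: V dC/dt = Q(C_in − C).
Rewrite as dC/dt + C/τ = C_in/τ, τ = V/Q = 57.190 h.
Solution: C(t) = C_in + (C₀ − C_in) e^(−t/τ).
C(98.0) = 0 + (3.43 − 0)·e^(−98.0/57.190) = 0 + (3.4300)·0.18022 = 0.61814 g/L.

0.618 g/L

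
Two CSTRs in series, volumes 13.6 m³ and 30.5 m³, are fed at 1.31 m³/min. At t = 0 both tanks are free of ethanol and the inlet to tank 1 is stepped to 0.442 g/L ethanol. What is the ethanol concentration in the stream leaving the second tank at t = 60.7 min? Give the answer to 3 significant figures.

Time constants: τᵢ = Vᵢ/Q for each well-mixed tank.
τ₁ = 13.6/1.31 = 10.382 min; τ₂ = 30.5/1.31 = 23.282 min.
Solving the cascade with C₁(0)=C₂(0)=0 gives C₂(t) = C_in[1 − (τ₁ e^(−t/τ₁) − τ₂ e^(−t/τ₂))/(τ₁ − τ₂)].
At t = 60.7: e^(−t/τ₁) = 0.0028890, e^(−t/τ₂) = 0.073747.
C₂ = 0.442·[1 − (10.382·0.0028890 − 23.282·0.073747)/(-12.901)] = 0.442·0.86923 = 0.38420 g/L.

0.384 g/L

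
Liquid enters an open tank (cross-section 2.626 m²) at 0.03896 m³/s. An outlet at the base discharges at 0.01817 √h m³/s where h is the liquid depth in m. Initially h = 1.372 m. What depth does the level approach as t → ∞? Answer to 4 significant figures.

4.598 m

A dh/dt = Q_in − 0.01817 √h. Steady state requires inflow = outflow:
Q_in = 0.01817 √h_ss ⇒ √h_ss = 0.03896/0.01817 = 2.14419.
h_ss = 2.14419² = 4.59757 m. (Since h₀ = 1.372 m < h_ss, the level will rise toward this value.)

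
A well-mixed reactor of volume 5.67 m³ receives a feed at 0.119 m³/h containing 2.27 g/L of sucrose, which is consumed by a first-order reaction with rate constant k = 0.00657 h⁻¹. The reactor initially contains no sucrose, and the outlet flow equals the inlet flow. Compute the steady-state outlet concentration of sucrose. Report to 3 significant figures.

1.73 g/L

V dC/dt = Q(C_in − C) − k V C.
At steady state: 0 = Q C_in − (Q + kV) C_ss, so C_ss = Q C_in/(Q + kV).
C_ss = 0.119·2.27/(0.119 + 0.00657·5.67) = 0.27013/0.15625 = 1.7288 g/L.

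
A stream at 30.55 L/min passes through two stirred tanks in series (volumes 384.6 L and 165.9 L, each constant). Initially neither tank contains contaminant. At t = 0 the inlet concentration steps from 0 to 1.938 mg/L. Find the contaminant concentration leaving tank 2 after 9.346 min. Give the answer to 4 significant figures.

Each tank obeys Vᵢ dCᵢ/dt = Q(Cᵢ₋₁ − Cᵢ), so τᵢ = Vᵢ/Q.
τ₁ = 384.6/30.55 = 12.5892 min; τ₂ = 165.9/30.55 = 5.43044 min.
Tank 1: C₁ = C_in(1 − e^(−t/τ₁)). Tank 2 (τ₁ ≠ τ₂): C₂ = C_in[1 − (τ₁ e^(−t/τ₁) − τ₂ e^(−t/τ₂))/(τ₁ − τ₂)].
At t = 9.346: e^(−t/τ₁) = 0.475979, e^(−t/τ₂) = 0.178880.
C₂ = 1.938·[1 − (12.5892·0.475979 − 5.43044·0.178880)/(7.15876)] = 1.938·0.298651 = 0.578785 mg/L.

0.5788 mg/L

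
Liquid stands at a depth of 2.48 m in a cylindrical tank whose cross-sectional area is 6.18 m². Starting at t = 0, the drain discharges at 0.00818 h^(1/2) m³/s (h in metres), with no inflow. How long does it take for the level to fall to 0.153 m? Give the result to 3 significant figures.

1790 s

Volume balance on the tank: A dh/dt = −0.00818 √h.
∫ h^(−1/2) dh = −(0.00818/A) ∫ dt, giving 2√h = 2√h₀ − (0.00818/A) t.
t = 2A(√h₀ − √h)/0.00818 = 2·6.18·(√2.48 − √0.153)/0.00818
  = 12.360 × (1.5748 − 0.39115) / 0.00818 = 1788.5 s.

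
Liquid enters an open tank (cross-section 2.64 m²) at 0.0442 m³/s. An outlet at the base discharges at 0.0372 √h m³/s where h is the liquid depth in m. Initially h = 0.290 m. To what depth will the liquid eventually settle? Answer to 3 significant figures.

1.41 m

Level balance: A dh/dt = 0.0442 − 0.0372 √h. Setting dh/dt = 0:
Q_in = 0.0372 √h_ss ⇒ √h_ss = 0.0442/0.0372 = 1.1882.
h_ss = 1.1882² = 1.4118 m. (Since h₀ = 0.290 m < h_ss, the level will rise toward this value.)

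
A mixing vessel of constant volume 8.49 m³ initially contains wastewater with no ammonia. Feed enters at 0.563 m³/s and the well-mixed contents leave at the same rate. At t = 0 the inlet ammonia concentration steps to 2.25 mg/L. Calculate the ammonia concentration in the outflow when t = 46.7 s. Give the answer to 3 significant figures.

Accumulation = in − out for the solute gives V dC/dt = Q(C_in − C).
So dC/dt = (C_in − C)/τ with τ = V/Q = 8.49/0.563 = 15.080 s.
Integrating: C(t) = C_in + (C₀ − C_in) e^(−t/τ).
C(46.7) = 2.25 + (0 − 2.25)·e^(−46.7/15.080) = 2.25 + (-2.2500)·0.045192 = 2.1483 mg/L.

2.15 mg/L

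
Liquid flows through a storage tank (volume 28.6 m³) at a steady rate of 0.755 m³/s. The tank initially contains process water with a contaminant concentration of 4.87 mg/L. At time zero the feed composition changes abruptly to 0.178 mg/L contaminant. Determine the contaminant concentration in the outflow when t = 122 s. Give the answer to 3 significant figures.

Accumulation = in − out for the solute gives V dC/dt = Q(C_in − C).
Rewrite as dC/dt + C/τ = C_in/τ, τ = V/Q = 37.881 s.
This is linear first-order; C(t) = C_in + (C₀ − C_in) e^(−t/τ).
C(122) = 0.178 + (4.87 − 0.178)·e^(−122/37.881) = 0.178 + (4.6920)·0.039930 = 0.36535 mg/L.

0.365 mg/L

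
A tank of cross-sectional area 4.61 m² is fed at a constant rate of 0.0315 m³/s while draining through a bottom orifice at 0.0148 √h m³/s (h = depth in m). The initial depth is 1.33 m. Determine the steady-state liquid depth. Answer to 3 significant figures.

Unsteady balance on liquid volume: A dh/dt = Q_in − 0.0148 √h. At steady state dh/dt = 0:
Q_in = 0.0148 √h_ss ⇒ √h_ss = 0.0315/0.0148 = 2.1284.
h_ss = 2.1284² = 4.5300 m. (Since h₀ = 1.33 m < h_ss, the level will rise toward this value.)

4.53 m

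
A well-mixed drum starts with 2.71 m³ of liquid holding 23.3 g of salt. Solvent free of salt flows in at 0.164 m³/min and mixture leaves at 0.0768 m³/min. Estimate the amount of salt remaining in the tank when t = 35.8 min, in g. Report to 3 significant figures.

Total volume: dV/dt = Q_in − Q_out = 0.087200 m³/min, so V(t) = 2.71 + 0.087200 t and V(35.8) = 5.8318 m³.
Solute balance: dm/dt = 0 − Q_out C = −Q_out m/V(t).
Separate: dm/m = −Q_out dt/V(t) ⇒ ln(m/m₀) = −(Q_out/(Q_in−Q_out)) ln(V/V₀).
m = m₀ (V₀/V)^(Q_out/(Q_in−Q_out)) = 23.3 × (2.71/5.8318)^(0.88073) = 11.864 g.

11.9 g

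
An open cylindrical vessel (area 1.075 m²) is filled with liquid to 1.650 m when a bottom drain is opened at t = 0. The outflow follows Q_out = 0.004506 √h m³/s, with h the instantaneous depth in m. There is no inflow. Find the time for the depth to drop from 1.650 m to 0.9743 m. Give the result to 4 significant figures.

A dh/dt = −Q_out = −0.004506 √h.
∫ h^(−1/2) dh = −(0.004506/A) ∫ dt, giving 2√h = 2√h₀ − (0.004506/A) t.
t = 2A(√h₀ − √h)/0.004506 = 2·1.075·(√1.650 − √0.9743)/0.004506
  = 2.15000 × (1.28452 − 0.987066) / 0.004506 = 141.929 s.

141.9 s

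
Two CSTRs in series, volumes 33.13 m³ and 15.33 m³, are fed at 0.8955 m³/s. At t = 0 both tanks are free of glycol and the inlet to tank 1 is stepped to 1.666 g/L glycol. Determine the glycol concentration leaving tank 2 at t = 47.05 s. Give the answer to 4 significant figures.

0.8886 g/L

Each tank obeys Vᵢ dCᵢ/dt = Q(Cᵢ₋₁ − Cᵢ), so τᵢ = Vᵢ/Q.
τ₁ = 33.13/0.8955 = 36.9961 s; τ₂ = 15.33/0.8955 = 17.1189 s.
Tank 1: C₁ = C_in(1 − e^(−t/τ₁)). Tank 2 (τ₁ ≠ τ₂): C₂ = C_in[1 − (τ₁ e^(−t/τ₁) − τ₂ e^(−t/τ₂))/(τ₁ − τ₂)].
At t = 47.05: e^(−t/τ₁) = 0.280339, e^(−t/τ₂) = 0.0640290.
C₂ = 1.666·[1 − (36.9961·0.280339 − 17.1189·0.0640290)/(19.8772)] = 1.666·0.533367 = 0.888590 g/L.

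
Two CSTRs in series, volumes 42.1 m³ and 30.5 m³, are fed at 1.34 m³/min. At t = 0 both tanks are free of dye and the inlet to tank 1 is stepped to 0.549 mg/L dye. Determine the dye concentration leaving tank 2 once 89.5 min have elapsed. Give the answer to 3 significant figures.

0.462 mg/L

Time constants: τᵢ = Vᵢ/Q for each well-mixed tank.
τ₁ = 42.1/1.34 = 31.418 min; τ₂ = 30.5/1.34 = 22.761 min.
Tank 1: C₁ = C_in(1 − e^(−t/τ₁)). Tank 2 (τ₁ ≠ τ₂): C₂ = C_in[1 − (τ₁ e^(−t/τ₁) − τ₂ e^(−t/τ₂))/(τ₁ − τ₂)].
At t = 89.5: e^(−t/τ₁) = 0.057920, e^(−t/τ₂) = 0.019602.
C₂ = 0.549·[1 − (31.418·0.057920 − 22.761·0.019602)/(8.6567)] = 0.549·0.84133 = 0.46189 mg/L.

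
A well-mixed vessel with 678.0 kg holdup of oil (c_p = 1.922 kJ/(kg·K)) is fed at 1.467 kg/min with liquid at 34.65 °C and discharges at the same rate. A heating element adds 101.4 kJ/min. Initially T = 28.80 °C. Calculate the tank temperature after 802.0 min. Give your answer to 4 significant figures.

63.24 °C

Unsteady energy balance on the tank contents: M c_p dT/dt = ṁ c_p (T_in − T) + 101.4.
Rearrange: dT/dt = (T_ss − T)/τ with τ = M/ṁ = 462.168 min and T_ss = T_in + Q̇/(ṁ c_p) = 70.6129 °C.
Solution: T(t) = T_ss + (T₀ − T_ss) e^(−t/τ).
T(802.0) = 70.6129 + (-41.8129)·e^(−802.0/462.168) = 70.6129 + (-41.8129)·0.176347 = 63.2393 °C.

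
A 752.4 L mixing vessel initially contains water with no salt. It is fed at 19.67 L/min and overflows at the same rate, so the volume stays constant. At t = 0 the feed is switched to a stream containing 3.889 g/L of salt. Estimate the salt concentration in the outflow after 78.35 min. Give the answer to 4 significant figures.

Transient balance on the dissolved component: V dC/dt = Q(C_in − C).
Rewrite as dC/dt + C/τ = C_in/τ, τ = V/Q = 38.2511 min.
This is linear first-order; C(t) = C_in + (C₀ − C_in) e^(−t/τ).
C(78.35) = 3.889 + (0 − 3.889)·e^(−78.35/38.2511) = 3.889 + (-3.88900)·0.128953 = 3.38750 g/L.

3.388 g/L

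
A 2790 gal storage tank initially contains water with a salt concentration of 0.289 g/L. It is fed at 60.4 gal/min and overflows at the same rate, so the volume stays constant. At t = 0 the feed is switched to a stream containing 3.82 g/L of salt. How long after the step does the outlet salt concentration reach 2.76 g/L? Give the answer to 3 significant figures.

55.6 min

Species balance: V dC/dt = Q(C_in − C) ⇒ τ = V/Q = 46.192 min.
C(t) = C_in + (C₀ − C_in) e^(−t/τ). Set C = 2.76 and solve for t:
e^(−t/τ) = (C − C_in)/(C₀ − C_in) = (2.76 − 3.82)/(0.289 − 3.82) = 0.30020
t = −τ ln(…) = 46.192 × 1.2033 = 55.583 min.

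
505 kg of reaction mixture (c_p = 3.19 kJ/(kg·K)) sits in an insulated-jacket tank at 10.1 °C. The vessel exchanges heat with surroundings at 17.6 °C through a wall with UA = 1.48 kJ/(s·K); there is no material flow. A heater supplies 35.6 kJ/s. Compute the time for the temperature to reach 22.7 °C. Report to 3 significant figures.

555 s

First-law balance (no shaft work): M c_p dT/dt = −UA(T − T_amb) + Q̇.
τ = M c_p/UA = 1088.5 s; T_ss = T_amb + Q̇/UA = 17.6 + 35.6/1.48 = 41.654 °C.
T(t) = T_ss + (T₀ − T_ss)e^(−t/τ); set T = 22.7:
t = −τ ln[(T − T_ss)/(T₀ − T_ss)] = −1088.5 · ln(0.60069) = 554.78 s.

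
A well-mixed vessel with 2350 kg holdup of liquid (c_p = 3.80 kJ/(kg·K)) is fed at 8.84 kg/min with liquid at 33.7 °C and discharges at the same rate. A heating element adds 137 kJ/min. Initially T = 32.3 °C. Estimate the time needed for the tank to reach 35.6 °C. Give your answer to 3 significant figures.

245 min

Unsteady energy balance on the tank contents: M c_p dT/dt = ṁ c_p (T_in − T) + 137.
τ = M/ṁ = 265.84 min; T_ss = T_in + Q̇/(ṁ c_p) = 37.778 °C.
T(t) = T_ss + (T₀ − T_ss) e^(−t/τ). Set T = 35.6:
e^(−t/τ) = (35.6 − 37.778)/(32.3 − 37.778) = 0.39763
t = −265.84 · ln(0.39763) = 245.16 min.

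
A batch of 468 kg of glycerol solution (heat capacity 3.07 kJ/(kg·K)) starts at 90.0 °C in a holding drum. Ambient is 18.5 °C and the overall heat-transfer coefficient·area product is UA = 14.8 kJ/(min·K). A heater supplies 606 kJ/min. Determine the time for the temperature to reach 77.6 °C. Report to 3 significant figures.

50.5 min

Lumped-capacitance energy balance: M c_p dT/dt = UA(T_amb − T) + Q̇.
τ = M c_p/UA = 97.078 min; T_ss = T_amb + Q̇/UA = 18.5 + 606/14.8 = 59.446 °C.
T(t) = T_ss + (T₀ − T_ss)e^(−t/τ); set T = 77.6:
t = −τ ln[(T − T_ss)/(T₀ − T_ss)] = −97.078 · ln(0.59416) = 50.539 min.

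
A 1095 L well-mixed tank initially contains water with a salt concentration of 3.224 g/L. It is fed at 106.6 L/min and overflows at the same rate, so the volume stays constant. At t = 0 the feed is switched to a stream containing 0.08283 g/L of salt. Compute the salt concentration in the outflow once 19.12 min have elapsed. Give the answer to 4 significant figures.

Species balance on the tank: V dC/dt = Q(C_in − C).
So dC/dt = (C_in − C)/τ with τ = V/Q = 1095/106.6 = 10.2720 min.
C approaches C_in exponentially: C(t) = C_in + (C₀ − C_in) e^(−t/τ).
C(19.12) = 0.08283 + (3.224 − 0.08283)·e^(−19.12/10.2720) = 0.08283 + (3.14117)·0.155461 = 0.571158 g/L.

0.5712 g/L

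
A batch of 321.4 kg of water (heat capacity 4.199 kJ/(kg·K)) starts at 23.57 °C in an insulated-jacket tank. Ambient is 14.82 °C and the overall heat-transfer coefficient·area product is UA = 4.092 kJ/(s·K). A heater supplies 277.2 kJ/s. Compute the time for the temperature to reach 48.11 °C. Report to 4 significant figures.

177.4 s

Energy balance: M c_p dT/dt = −UA(T − T_amb) + Q̇.
τ = M c_p/UA = 329.804 s; T_ss = T_amb + Q̇/UA = 14.82 + 277.2/4.092 = 82.5619 °C.
T(t) = T_ss + (T₀ − T_ss)e^(−t/τ); set T = 48.11:
t = −τ ln[(T − T_ss)/(T₀ − T_ss)] = −329.804 · ln(0.584011) = 177.380 s.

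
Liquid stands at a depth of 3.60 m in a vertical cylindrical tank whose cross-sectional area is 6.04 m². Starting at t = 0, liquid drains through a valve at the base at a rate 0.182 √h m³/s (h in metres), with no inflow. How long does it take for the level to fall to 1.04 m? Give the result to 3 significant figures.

A dh/dt = −Q_out = −0.182 √h.
∫ h^(−1/2) dh = −(0.182/A) ∫ dt, giving 2√h = 2√h₀ − (0.182/A) t.
t = 2A(√h₀ − √h)/0.182 = 2·6.04·(√3.60 − √1.04)/0.182
  = 12.080 × (1.8974 − 1.0198) / 0.182 = 58.247 s.

58.2 s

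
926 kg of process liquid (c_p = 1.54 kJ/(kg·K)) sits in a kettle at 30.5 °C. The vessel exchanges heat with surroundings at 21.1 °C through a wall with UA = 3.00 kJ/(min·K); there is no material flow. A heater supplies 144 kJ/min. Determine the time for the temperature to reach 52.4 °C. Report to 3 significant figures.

398 min

Lumped-capacitance energy balance: M c_p dT/dt = UA(T_amb − T) + Q̇.
τ = M c_p/UA = 475.35 min; T_ss = T_amb + Q̇/UA = 21.1 + 144/3.00 = 69.100 °C.
T(t) = T_ss + (T₀ − T_ss)e^(−t/τ); set T = 52.4:
t = −τ ln[(T − T_ss)/(T₀ − T_ss)] = −475.35 · ln(0.43264) = 398.27 min.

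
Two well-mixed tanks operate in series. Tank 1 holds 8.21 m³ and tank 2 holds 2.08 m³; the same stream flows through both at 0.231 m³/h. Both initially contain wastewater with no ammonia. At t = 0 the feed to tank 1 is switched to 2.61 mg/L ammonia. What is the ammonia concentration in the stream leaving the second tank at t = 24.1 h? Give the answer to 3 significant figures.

0.897 mg/L

Species balance on tank i: dCᵢ/dt = (Cᵢ₋₁ − Cᵢ)/τᵢ with τᵢ = Vᵢ/Q.
τ₁ = 8.21/0.231 = 35.541 h; τ₂ = 2.08/0.231 = 9.0043 h.
Tank 1: C₁ = C_in(1 − e^(−t/τ₁)). Tank 2 (τ₁ ≠ τ₂): C₂ = C_in[1 − (τ₁ e^(−t/τ₁) − τ₂ e^(−t/τ₂))/(τ₁ − τ₂)].
At t = 24.1: e^(−t/τ₁) = 0.50759, e^(−t/τ₂) = 0.068804.
C₂ = 2.61·[1 − (35.541·0.50759 − 9.0043·0.068804)/(26.537)] = 2.61·0.34353 = 0.89661 mg/L.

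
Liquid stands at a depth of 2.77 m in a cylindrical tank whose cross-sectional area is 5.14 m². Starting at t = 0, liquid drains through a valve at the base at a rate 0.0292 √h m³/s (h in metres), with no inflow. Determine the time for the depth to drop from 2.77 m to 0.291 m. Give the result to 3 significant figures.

396 s

A dh/dt = −Q_out = −0.0292 √h.
∫ h^(−1/2) dh = −(0.0292/A) ∫ dt, giving 2√h = 2√h₀ − (0.0292/A) t.
t = 2A(√h₀ − √h)/0.0292 = 2·5.14·(√2.77 − √0.291)/0.0292
  = 10.280 × (1.6643 − 0.53944) / 0.0292 = 396.02 s.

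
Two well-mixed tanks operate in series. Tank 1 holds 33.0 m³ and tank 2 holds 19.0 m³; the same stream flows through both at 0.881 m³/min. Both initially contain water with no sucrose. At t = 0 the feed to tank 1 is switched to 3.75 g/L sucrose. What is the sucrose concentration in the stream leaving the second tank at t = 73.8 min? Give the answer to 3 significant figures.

Time constants: τᵢ = Vᵢ/Q for each well-mixed tank.
τ₁ = 33.0/0.881 = 37.457 min; τ₂ = 19.0/0.881 = 21.566 min.
Solving the cascade with C₁(0)=C₂(0)=0 gives C₂(t) = C_in[1 − (τ₁ e^(−t/τ₁) − τ₂ e^(−t/τ₂))/(τ₁ − τ₂)].
At t = 73.8: e^(−t/τ₁) = 0.13942, e^(−t/τ₂) = 0.032647.
C₂ = 3.75·[1 − (37.457·0.13942 − 21.566·0.032647)/(15.891)] = 3.75·0.71567 = 2.6837 g/L.

2.68 g/L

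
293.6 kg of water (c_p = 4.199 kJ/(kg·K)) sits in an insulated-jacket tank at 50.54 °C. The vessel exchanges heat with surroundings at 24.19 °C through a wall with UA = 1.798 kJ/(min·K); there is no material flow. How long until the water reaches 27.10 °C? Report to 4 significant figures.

First-law balance (no shaft work): M c_p dT/dt = −UA(T − T_amb).
τ = M c_p/UA = 685.665 min; T_ss = T_amb = 24.1900 °C.
T(t) = T_ss + (T₀ − T_ss)e^(−t/τ); set T = 27.10:
t = −τ ln[(T − T_ss)/(T₀ − T_ss)] = −685.665 · ln(0.110436) = 1510.74 min.

1511 min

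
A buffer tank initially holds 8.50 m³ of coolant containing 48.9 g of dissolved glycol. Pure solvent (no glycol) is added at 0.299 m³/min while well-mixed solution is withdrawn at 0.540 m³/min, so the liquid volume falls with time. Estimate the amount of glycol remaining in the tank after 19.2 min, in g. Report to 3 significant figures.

Total volume: dV/dt = Q_in − Q_out = -0.24100 m³/min, so V(t) = 8.50 − 0.24100 t and V(19.2) = 3.8728 m³.
No glycol enters, so dm/dt = −Q_out · (m/V).
dm/m = −Q_out dt/(V₀ − 0.24100 t); integrating gives ln(m/m₀) = −(Q_out/(Q_in−Q_out)) ln(V/V₀).
m = m₀ (V₀/V)^(Q_out/(Q_in−Q_out)) = 48.9 × (8.50/3.8728)^(-2.2407) = 8.4016 g.

8.40 g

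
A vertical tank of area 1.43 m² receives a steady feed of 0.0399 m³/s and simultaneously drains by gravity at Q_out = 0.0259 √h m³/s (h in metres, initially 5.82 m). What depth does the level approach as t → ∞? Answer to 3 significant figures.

2.37 m

Accumulation of liquid (constant cross-section A): A dh/dt = Q_in − 0.0259 √h. At steady state dh/dt = 0:
Q_in = 0.0259 √h_ss ⇒ √h_ss = 0.0399/0.0259 = 1.5405.
h_ss = 1.5405² = 2.3733 m. (Since h₀ = 5.82 m > h_ss, the level will fall toward this value.)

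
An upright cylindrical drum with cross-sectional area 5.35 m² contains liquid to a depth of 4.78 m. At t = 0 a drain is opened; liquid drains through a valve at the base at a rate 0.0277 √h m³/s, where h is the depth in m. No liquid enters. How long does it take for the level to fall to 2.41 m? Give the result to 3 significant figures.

245 s

With no inflow, A dh/dt = −0.0277 √h.
∫ h^(−1/2) dh = −(0.0277/A) ∫ dt, giving 2√h = 2√h₀ − (0.0277/A) t.
t = 2A(√h₀ − √h)/0.0277 = 2·5.35·(√4.78 − √2.41)/0.0277
  = 10.700 × (2.1863 − 1.5524) / 0.0277 = 244.87 s.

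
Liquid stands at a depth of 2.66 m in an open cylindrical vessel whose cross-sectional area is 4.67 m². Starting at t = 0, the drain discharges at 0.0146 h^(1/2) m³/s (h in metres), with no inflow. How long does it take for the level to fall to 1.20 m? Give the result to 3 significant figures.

343 s

A dh/dt = −Q_out = −0.0146 √h.
This is separable: 2 d(√h)/dt = −0.0146/A, so √h = √h₀ − (0.0146/(2A)) t.
t = 2A(√h₀ − √h)/0.0146 = 2·4.67·(√2.66 − √1.20)/0.0146
  = 9.3400 × (1.6310 − 1.0954) / 0.0146 = 342.58 s.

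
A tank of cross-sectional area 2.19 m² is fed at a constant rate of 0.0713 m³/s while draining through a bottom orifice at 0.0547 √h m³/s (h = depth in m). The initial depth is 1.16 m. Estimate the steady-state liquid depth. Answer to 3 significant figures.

Unsteady balance on liquid volume: A dh/dt = Q_in − 0.0547 √h. At steady state dh/dt = 0:
Q_in = 0.0547 √h_ss ⇒ √h_ss = 0.0713/0.0547 = 1.3035.
h_ss = 1.3035² = 1.6990 m. (Since h₀ = 1.16 m < h_ss, the level will rise toward this value.)

1.70 m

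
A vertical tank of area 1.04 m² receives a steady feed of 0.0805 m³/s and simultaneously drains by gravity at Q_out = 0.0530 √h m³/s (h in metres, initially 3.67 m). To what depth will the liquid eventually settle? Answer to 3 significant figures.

Level balance: A dh/dt = 0.0805 − 0.0530 √h. Setting dh/dt = 0:
Q_in = 0.0530 √h_ss ⇒ √h_ss = 0.0805/0.0530 = 1.5189.
h_ss = 1.5189² = 2.3070 m. (Since h₀ = 3.67 m > h_ss, the level will fall toward this value.)

2.31 m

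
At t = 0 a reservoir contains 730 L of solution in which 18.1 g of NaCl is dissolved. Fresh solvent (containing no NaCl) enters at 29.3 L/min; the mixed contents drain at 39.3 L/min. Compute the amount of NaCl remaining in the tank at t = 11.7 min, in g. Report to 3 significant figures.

9.11 g

Total volume: dV/dt = Q_in − Q_out = -10.000 L/min, so V(t) = 730 − 10.000 t and V(11.7) = 613.00 L.
No NaCl enters, so dm/dt = −Q_out · (m/V).
dm/m = −Q_out dt/(V₀ − 10.000 t); integrating gives ln(m/m₀) = −(Q_out/(Q_in−Q_out)) ln(V/V₀).
m = m₀ (V₀/V)^(Q_out/(Q_in−Q_out)) = 18.1 × (730/613.00)^(-3.9300) = 9.1104 g.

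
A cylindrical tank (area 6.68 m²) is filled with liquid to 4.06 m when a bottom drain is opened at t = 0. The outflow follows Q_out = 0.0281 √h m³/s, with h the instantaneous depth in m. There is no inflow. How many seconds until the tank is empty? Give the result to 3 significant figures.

A dh/dt = −Q_out = −0.0281 √h.
This is separable: 2 d(√h)/dt = −0.0281/A, so √h = √h₀ − (0.0281/(2A)) t.
Tank is empty when √h = 0: t_empty = 2A√h₀/0.0281.
t_empty = 2·6.68·√4.06/0.0281 = 13.360·2.0149/0.0281 = 957.99 s.

958 s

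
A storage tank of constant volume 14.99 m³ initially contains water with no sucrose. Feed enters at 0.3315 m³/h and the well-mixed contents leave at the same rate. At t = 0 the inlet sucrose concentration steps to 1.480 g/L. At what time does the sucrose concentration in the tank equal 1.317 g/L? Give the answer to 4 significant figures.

Unsteady species balance (constant V, well mixed): V dC/dt = Q(C_in − C), so τ = V/Q = 45.2187 h.
C(t) = C_in + (C₀ − C_in) e^(−t/τ). Set C = 1.317 and solve for t:
e^(−t/τ) = (C − C_in)/(C₀ − C_in) = (1.317 − 1.480)/(0 − 1.480) = 0.110135
t = −τ ln(…) = 45.2187 × 2.20605 = 99.7546 h.

99.75 h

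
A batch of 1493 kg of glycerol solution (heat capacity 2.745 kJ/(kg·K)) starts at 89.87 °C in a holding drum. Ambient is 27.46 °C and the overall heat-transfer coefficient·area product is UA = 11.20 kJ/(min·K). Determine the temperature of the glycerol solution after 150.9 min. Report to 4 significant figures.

68.78 °C

Energy balance: M c_p dT/dt = −UA(T − T_amb).
dT/dt = (T_ss − T)/τ with T_ss = T_amb = 27.4600 °C, τ = M c_p/UA = 1493·2.745/11.20 = 365.918 min.
Integrating: T(t) = T_ss + (T₀ − T_ss) e^(−t/τ).
T(150.9) = 27.4600 + (62.4100)·0.662068 = 68.7797 °C.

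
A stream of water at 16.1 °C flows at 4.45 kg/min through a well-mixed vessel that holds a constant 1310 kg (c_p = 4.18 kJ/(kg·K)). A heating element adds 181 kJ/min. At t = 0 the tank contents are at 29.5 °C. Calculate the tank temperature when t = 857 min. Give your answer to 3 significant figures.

26.0 °C

Unsteady energy balance on the tank contents: M c_p dT/dt = ṁ c_p (T_in − T) + 181.
τ = M/ṁ = 294.38 min; T_ss = T_in + Q̇/(ṁ c_p) = 16.1 + 181/(4.45·4.18) = 25.831 °C.
T approaches T_ss exponentially: T(t) = T_ss + (T₀ − T_ss) e^(−t/τ).
T(857) = 25.831 + (3.6693)·e^(−857/294.38) = 25.831 + (3.6693)·0.054411 = 26.030 °C.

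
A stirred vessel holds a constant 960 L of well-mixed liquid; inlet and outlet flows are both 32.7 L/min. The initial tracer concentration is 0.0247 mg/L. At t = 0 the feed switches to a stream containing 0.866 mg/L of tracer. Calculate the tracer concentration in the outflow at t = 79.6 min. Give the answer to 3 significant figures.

0.810 mg/L

Mass balance on the solute (V constant): V dC/dt = Q(C_in − C).
So dC/dt = (C_in − C)/τ with τ = V/Q = 960/32.7 = 29.358 min.
C approaches C_in exponentially: C(t) = C_in + (C₀ − C_in) e^(−t/τ).
C(79.6) = 0.866 + (0.0247 − 0.866)·e^(−79.6/29.358) = 0.866 + (-0.84130)·0.066445 = 0.81010 mg/L.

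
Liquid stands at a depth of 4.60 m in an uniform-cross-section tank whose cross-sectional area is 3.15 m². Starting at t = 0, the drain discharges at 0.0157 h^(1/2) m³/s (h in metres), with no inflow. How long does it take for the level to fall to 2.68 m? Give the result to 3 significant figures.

204 s

Accumulation of liquid (constant cross-section A): A dh/dt = −0.0157 √h.
This is separable: 2 d(√h)/dt = −0.0157/A, so √h = √h₀ − (0.0157/(2A)) t.
t = 2A(√h₀ − √h)/0.0157 = 2·3.15·(√4.60 − √2.68)/0.0157
  = 6.3000 × (2.1448 − 1.6371) / 0.0157 = 203.72 s.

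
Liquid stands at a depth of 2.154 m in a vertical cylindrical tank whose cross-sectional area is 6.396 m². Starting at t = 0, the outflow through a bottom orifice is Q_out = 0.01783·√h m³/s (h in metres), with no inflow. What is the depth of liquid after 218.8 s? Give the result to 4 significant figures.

With no inflow, A dh/dt = −0.01783 √h.
This is separable: 2 d(√h)/dt = −0.01783/A, so √h = √h₀ − (0.01783/(2A)) t.
√h = √2.154 − 0.01783·218.8/(2·6.396) = 1.46765 − 0.304972 = 1.16268.
h = 1.16268² = 1.35182 m.

1.352 m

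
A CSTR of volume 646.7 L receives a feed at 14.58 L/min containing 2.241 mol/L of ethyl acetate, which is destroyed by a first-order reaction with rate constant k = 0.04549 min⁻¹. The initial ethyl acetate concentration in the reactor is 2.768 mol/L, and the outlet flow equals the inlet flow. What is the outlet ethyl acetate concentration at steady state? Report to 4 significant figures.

0.7426 mol/L

Accumulation = in − out − consumed: V dC/dt = Q C_in − Q C − k V C.
Steady state (dC/dt = 0): C_ss = Q C_in/(Q + kV) = C_in/(1 + kV/Q).
C_ss = 14.58·2.241/(14.58 + 0.04549·646.7) = 32.6738/43.9984 = 0.742613 mol/L.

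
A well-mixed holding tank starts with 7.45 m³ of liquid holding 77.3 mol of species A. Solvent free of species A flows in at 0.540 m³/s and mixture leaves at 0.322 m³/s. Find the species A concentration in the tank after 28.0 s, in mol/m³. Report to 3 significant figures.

Total volume: dV/dt = Q_in − Q_out = 0.21800 m³/s, so V(t) = 7.45 + 0.21800 t and V(28.0) = 13.554 m³.
Species balance (pure solvent in): dm/dt = −Q_out · m/V(t).
Separate: dm/m = −Q_out dt/V(t) ⇒ ln(m/m₀) = −(Q_out/(Q_in−Q_out)) ln(V/V₀).
m = m₀ (V₀/V)^(Q_out/(Q_in−Q_out)) = 77.3 × (7.45/13.554)^(1.4771) = 31.936 mol.
C = m/V = 31.936/13.554 = 2.3562 mol/m³.

2.36 mol/m³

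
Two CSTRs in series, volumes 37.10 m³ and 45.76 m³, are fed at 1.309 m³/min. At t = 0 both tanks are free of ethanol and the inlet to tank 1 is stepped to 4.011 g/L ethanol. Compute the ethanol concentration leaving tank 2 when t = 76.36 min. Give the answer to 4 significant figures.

2.787 g/L

Species balance on tank i: dCᵢ/dt = (Cᵢ₋₁ − Cᵢ)/τᵢ with τᵢ = Vᵢ/Q.
τ₁ = 37.10/1.309 = 28.3422 min; τ₂ = 45.76/1.309 = 34.9580 min.
Tank 1: C₁ = C_in(1 − e^(−t/τ₁)). Tank 2 (τ₁ ≠ τ₂): C₂ = C_in[1 − (τ₁ e^(−t/τ₁) − τ₂ e^(−t/τ₂))/(τ₁ − τ₂)].
At t = 76.36: e^(−t/τ₁) = 0.0675957, e^(−t/τ₂) = 0.112552.
C₂ = 4.011·[1 − (28.3422·0.0675957 − 34.9580·0.112552)/(-6.61574)] = 4.011·0.694850 = 2.78704 g/L.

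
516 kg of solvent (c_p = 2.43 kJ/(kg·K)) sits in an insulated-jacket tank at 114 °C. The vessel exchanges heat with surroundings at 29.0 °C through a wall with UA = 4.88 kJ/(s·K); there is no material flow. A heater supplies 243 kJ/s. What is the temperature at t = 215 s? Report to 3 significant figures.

94.0 °C

M c_p dT/dt = −UA(T − T_amb) + Q̇.
dT/dt = (T_ss − T)/τ with T_ss = T_amb + Q̇/UA = 29.0 + 243/4.88 = 78.795 °C, τ = M c_p/UA = 516·2.43/4.88 = 256.94 s.
This is linear first-order; T(t) = T_ss + (T₀ − T_ss) e^(−t/τ).
T(215) = 78.795 + (35.205)·0.43311 = 94.043 °C.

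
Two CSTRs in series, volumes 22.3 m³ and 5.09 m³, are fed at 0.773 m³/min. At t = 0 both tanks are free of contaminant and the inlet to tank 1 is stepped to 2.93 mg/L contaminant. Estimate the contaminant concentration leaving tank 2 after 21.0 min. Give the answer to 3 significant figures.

Time constants: τᵢ = Vᵢ/Q for each well-mixed tank.
τ₁ = 22.3/0.773 = 28.849 min; τ₂ = 5.09/0.773 = 6.5847 min.
Solving the cascade with C₁(0)=C₂(0)=0 gives C₂(t) = C_in[1 − (τ₁ e^(−t/τ₁) − τ₂ e^(−t/τ₂))/(τ₁ − τ₂)].
At t = 21.0: e^(−t/τ₁) = 0.48290, e^(−t/τ₂) = 0.041205.
C₂ = 2.93·[1 − (28.849·0.48290 − 6.5847·0.041205)/(22.264)] = 2.93·0.38646 = 1.1323 mg/L.

1.13 mg/L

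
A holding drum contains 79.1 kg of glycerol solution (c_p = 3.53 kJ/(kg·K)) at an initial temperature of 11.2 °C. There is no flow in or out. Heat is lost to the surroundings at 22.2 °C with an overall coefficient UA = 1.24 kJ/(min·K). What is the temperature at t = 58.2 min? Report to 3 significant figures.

13.7 °C

M c_p dT/dt = −UA(T − T_amb).
dT/dt = (T_ss − T)/τ with T_ss = T_amb = 22.200 °C, τ = M c_p/UA = 79.1·3.53/1.24 = 225.18 min.
This is linear first-order; T(t) = T_ss + (T₀ − T_ss) e^(−t/τ).
T(58.2) = 22.200 + (-11.000)·0.77224 = 13.705 °C.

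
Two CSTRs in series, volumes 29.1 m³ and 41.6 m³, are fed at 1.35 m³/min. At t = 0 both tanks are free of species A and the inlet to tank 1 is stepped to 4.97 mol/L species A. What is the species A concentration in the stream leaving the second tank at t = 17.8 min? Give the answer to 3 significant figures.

Time constants: τᵢ = Vᵢ/Q for each well-mixed tank.
τ₁ = 29.1/1.35 = 21.556 min; τ₂ = 41.6/1.35 = 30.815 min.
Tank 1: C₁ = C_in(1 − e^(−t/τ₁)). Tank 2 (τ₁ ≠ τ₂): C₂ = C_in[1 − (τ₁ e^(−t/τ₁) − τ₂ e^(−t/τ₂))/(τ₁ − τ₂)].
At t = 17.8: e^(−t/τ₁) = 0.43790, e^(−t/τ₂) = 0.56122.
C₂ = 4.97·[1 − (21.556·0.43790 − 30.815·0.56122)/(-9.2593)] = 4.97·0.15169 = 0.75388 mol/L.

0.754 mol/L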